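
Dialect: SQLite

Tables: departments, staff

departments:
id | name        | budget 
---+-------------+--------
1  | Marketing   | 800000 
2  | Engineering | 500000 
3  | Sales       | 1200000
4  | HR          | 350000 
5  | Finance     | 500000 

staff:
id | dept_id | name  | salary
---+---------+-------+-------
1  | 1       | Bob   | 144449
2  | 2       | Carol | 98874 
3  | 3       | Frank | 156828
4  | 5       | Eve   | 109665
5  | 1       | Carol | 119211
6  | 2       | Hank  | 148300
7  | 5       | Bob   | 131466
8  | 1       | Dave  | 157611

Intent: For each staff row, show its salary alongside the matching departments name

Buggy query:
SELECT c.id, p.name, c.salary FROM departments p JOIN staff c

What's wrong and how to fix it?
Bug: JOIN with no ON clause produces a cartesian product; every staff row pairs with every departments row

Fix: Specify the join condition linking the foreign key to the parent id

Corrected query:
SELECT c.id, p.name, c.salary FROM departments p JOIN staff c ON c.dept_id = p.id

Result:
id | name        | salary
---+-------------+-------
1  | Marketing   | 144449
2  | Engineering | 98874 
3  | Sales       | 156828
4  | Finance     | 109665
5  | Marketing   | 119211
6  | Engineering | 148300
7  | Finance     | 131466
8  | Marketing   | 157611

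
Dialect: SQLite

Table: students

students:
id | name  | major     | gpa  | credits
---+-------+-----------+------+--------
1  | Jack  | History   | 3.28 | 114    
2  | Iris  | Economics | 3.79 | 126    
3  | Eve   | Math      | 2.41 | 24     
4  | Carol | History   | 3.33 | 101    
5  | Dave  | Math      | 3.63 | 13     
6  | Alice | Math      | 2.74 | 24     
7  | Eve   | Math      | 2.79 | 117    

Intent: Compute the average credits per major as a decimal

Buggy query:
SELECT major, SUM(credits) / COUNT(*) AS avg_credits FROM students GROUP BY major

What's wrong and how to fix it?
Bug: SUM(credits) and COUNT(*) are both integers; the division truncates the fractional part

Fix: Cast one side to REAL so the division keeps the fractional part

Corrected query:
SELECT major, SUM(credits) * 1.0 / COUNT(*) AS avg_credits FROM students GROUP BY major

Result:
major     | avg_credits
----------+------------
Economics | 126        
History   | 107.5      
Math      | 44.5       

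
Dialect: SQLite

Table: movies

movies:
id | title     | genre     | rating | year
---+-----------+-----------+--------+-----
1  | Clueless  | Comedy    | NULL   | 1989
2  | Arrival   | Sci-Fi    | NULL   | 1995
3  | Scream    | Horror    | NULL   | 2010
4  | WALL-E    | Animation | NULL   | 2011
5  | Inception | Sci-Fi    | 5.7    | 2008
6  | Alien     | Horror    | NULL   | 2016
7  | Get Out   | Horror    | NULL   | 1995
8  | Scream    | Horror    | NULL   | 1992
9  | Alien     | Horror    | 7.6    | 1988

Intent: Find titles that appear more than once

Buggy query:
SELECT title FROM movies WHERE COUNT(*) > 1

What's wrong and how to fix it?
Bug: COUNT(*) is an aggregate and cannot be used in WHERE

Fix: GROUP BY title, then filter groups with HAVING COUNT(*) > 1

Corrected query:
SELECT title FROM movies GROUP BY title HAVING COUNT(*) > 1

Result:
title 
------
Alien 
Scream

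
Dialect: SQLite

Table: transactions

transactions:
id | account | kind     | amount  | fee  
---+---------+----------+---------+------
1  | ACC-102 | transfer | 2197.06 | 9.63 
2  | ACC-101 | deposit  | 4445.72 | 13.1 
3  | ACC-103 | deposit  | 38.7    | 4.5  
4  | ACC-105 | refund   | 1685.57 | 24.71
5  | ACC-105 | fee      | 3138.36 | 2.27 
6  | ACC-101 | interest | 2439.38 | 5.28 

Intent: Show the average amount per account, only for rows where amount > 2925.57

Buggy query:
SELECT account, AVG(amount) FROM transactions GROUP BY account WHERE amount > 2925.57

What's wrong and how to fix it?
Bug: WHERE cannot follow GROUP BY

Fix: Move the WHERE clause before GROUP BY

Corrected query:
SELECT account, AVG(amount) FROM transactions WHERE amount > 2925.57 GROUP BY account

Result:
account | AVG(amount)
--------+------------
ACC-101 | 4445.72    
ACC-105 | 3138.36    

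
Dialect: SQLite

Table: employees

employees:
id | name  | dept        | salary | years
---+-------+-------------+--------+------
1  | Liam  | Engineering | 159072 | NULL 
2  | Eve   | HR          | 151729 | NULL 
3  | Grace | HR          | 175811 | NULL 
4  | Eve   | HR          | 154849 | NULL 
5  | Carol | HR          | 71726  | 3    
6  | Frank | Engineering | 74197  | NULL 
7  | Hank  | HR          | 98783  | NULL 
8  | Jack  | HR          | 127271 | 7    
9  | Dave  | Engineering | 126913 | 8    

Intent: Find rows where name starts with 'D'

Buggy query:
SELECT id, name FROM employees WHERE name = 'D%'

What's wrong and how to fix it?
Bug: Wildcards only work with LIKE; '=' treats '%' as a literal character

Fix: Use LIKE for wildcard pattern matching

Corrected query:
SELECT id, name FROM employees WHERE name LIKE 'D%'

Result:
id | name
---+-----
9  | Dave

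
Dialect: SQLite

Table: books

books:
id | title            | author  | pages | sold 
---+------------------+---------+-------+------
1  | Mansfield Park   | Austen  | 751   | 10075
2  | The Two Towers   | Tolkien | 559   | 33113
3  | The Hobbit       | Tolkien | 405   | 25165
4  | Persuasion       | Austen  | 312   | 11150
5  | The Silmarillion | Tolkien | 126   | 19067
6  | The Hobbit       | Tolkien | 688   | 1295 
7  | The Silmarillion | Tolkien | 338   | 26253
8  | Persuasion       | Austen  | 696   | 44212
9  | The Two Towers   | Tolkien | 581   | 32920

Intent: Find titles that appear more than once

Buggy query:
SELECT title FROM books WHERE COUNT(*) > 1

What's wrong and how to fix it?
Bug: WHERE can't reference COUNT(*); aggregates are computed after WHERE

Fix: GROUP BY title, then filter groups with HAVING COUNT(*) > 1

Corrected query:
SELECT title FROM books GROUP BY title HAVING COUNT(*) > 1

Result:
title           
----------------
Persuasion      
The Hobbit      
The Silmarillion
The Two Towers  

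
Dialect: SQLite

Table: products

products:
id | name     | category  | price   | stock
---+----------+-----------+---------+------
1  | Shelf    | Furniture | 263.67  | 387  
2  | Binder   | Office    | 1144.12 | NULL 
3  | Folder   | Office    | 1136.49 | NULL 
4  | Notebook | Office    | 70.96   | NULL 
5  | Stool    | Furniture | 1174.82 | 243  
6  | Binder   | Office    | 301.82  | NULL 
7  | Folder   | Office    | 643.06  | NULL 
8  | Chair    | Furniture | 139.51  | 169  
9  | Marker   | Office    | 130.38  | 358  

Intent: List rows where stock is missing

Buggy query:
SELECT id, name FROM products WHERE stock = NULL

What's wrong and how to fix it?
Bug: Comparing to NULL with '=' never matches; NULL = NULL is unknown, not true

Fix: Replace '= NULL' with 'IS NULL'

Corrected query:
SELECT id, name FROM products WHERE stock IS NULL

Result:
id | name    
---+---------
2  | Binder  
3  | Folder  
4  | Notebook
6  | Binder  
7  | Folder  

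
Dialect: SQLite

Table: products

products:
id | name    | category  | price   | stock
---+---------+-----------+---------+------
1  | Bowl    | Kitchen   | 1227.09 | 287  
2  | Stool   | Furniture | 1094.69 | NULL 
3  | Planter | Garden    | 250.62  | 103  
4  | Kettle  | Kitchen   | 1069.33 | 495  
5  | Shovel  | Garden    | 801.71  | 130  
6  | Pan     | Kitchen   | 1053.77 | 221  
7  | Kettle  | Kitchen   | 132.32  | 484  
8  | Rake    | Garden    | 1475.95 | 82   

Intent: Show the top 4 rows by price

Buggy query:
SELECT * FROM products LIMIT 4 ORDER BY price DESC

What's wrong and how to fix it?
Bug: ORDER BY cannot follow LIMIT; LIMIT is the final clause

Fix: Sort with ORDER BY, then apply LIMIT

Corrected query:
SELECT * FROM products ORDER BY price DESC LIMIT 4

Result:
id | name   | category  | price   | stock
---+--------+-----------+---------+------
8  | Rake   | Garden    | 1475.95 | 82   
1  | Bowl   | Kitchen   | 1227.09 | 287  
2  | Stool  | Furniture | 1094.69 | NULL 
4  | Kettle | Kitchen   | 1069.33 | 495  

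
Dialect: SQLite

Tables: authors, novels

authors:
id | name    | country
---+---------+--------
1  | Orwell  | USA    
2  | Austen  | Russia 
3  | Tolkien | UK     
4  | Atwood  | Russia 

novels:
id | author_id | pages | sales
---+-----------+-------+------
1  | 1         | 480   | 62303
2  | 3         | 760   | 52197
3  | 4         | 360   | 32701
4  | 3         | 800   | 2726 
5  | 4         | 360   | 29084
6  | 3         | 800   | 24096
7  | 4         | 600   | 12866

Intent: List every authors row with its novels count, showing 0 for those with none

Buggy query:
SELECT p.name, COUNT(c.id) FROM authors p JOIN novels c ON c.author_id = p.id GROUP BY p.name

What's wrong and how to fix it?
Bug: INNER JOIN drops authors rows that have no matching novels rows

Fix: Use LEFT JOIN so parents without children still appear (COUNT(c.id) gives 0)

Corrected query:
SELECT p.name, COUNT(c.id) FROM authors p LEFT JOIN novels c ON c.author_id = p.id GROUP BY p.name

Result:
name    | COUNT(c.id)
--------+------------
Atwood  | 3          
Austen  | 0          
Orwell  | 1          
Tolkien | 3          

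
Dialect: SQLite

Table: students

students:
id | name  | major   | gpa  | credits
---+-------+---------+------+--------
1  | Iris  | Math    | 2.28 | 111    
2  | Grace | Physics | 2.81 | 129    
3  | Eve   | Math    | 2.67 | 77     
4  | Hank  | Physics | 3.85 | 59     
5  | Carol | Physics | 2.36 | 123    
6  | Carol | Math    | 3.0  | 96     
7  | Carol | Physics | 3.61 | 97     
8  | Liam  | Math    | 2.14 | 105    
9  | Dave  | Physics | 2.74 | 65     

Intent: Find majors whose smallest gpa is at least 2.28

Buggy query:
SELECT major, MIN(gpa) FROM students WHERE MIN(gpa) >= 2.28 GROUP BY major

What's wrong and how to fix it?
Bug: MIN() in WHERE is a misuse of aggregate

Fix: Replace WHERE with HAVING after the GROUP BY

Corrected query:
SELECT major, MIN(gpa) FROM students GROUP BY major HAVING MIN(gpa) >= 2.28

Result:
major   | MIN(gpa)
--------+---------
Physics | 2.36    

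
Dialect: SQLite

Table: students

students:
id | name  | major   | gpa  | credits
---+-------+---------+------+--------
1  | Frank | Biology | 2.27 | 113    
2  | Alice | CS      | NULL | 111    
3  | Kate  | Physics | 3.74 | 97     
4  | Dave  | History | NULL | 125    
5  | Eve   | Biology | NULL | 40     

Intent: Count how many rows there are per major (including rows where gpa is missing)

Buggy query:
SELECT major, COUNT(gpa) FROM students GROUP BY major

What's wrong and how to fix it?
Bug: COUNT(column) counts non-NULL values only; rows with NULL gpa aren't counted

Fix: Replace COUNT(gpa) with COUNT(*)

Corrected query:
SELECT major, COUNT(*) FROM students GROUP BY major

Result:
major   | COUNT(*)
--------+---------
Biology | 2       
CS      | 1       
History | 1       
Physics | 1       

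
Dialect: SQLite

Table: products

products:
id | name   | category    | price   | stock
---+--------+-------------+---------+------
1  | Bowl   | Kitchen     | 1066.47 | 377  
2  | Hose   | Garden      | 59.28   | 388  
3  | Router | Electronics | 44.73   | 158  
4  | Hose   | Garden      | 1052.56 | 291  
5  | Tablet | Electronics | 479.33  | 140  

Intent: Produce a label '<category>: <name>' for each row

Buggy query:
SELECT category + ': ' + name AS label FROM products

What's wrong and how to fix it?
Bug: SQLite uses || for string concatenation; + coerces text to numbers (yielding 0)

Fix: Use the || operator for string concatenation

Corrected query:
SELECT category || ': ' || name AS label FROM products

Result:
label              
-------------------
Kitchen: Bowl      
Garden: Hose       
Electronics: Router
Garden: Hose       
Electronics: Tablet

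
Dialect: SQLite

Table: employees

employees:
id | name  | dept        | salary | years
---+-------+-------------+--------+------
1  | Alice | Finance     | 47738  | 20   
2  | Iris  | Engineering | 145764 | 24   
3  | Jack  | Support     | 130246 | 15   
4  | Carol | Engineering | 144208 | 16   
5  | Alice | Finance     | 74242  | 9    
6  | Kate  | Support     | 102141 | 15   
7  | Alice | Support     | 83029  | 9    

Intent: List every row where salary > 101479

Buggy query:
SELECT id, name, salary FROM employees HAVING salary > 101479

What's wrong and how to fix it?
Bug: HAVING filters the output of aggregation, but this query has no GROUP BY and no aggregate functions, so SQLite rejects it (HAVING clause on a non-aggregate query); the condition here is per row

Fix: Replace HAVING with WHERE since the condition applies to individual rows

Corrected query:
SELECT id, name, salary FROM employees WHERE salary > 101479

Result:
id | name  | salary
---+-------+-------
2  | Iris  | 145764
3  | Jack  | 130246
4  | Carol | 144208
6  | Kate  | 102141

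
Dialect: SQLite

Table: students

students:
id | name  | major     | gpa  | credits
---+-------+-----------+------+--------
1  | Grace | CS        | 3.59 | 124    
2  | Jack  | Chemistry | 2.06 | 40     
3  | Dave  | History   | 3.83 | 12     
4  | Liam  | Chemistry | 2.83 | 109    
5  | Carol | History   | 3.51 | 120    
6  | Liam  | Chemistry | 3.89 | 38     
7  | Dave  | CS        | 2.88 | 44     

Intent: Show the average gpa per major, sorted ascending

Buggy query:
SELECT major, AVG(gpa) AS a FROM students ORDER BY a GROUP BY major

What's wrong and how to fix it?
Bug: GROUP BY must precede ORDER BY

Fix: Move ORDER BY to the end, after GROUP BY

Corrected query:
SELECT major, AVG(gpa) AS a FROM students GROUP BY major ORDER BY a

Result:
major     | a       
----------+---------
Chemistry | 2.926667
CS        | 3.235   
History   | 3.67    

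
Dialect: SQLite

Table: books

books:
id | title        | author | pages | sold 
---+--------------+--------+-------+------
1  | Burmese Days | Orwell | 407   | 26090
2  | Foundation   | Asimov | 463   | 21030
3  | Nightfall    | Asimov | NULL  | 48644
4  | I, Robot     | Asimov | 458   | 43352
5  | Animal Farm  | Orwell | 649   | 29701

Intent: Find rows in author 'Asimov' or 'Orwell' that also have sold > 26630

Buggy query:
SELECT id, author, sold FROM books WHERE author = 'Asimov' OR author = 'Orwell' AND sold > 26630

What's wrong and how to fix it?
Bug: AND binds tighter than OR, so this parses as author = 'Asimov' OR (author = 'Orwell' AND sold > 26630)

Fix: Group the OR with parentheses (or use IN), then AND the threshold

Corrected query:
SELECT id, author, sold FROM books WHERE (author = 'Asimov' OR author = 'Orwell') AND sold > 26630

Result:
id | author | sold 
---+--------+------
3  | Asimov | 48644
4  | Asimov | 43352
5  | Orwell | 29701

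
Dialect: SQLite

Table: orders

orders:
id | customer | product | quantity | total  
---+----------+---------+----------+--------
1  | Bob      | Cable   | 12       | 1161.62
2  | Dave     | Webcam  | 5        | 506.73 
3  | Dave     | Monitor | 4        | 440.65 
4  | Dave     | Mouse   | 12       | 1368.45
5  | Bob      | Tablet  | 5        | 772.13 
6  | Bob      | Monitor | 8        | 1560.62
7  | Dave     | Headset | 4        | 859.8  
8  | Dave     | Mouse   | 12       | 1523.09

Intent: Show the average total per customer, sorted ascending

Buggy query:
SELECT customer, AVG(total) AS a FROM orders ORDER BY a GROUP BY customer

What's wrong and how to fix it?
Bug: GROUP BY must precede ORDER BY

Fix: Move ORDER BY to the end, after GROUP BY

Corrected query:
SELECT customer, AVG(total) AS a FROM orders GROUP BY customer ORDER BY a

Result:
customer | a      
---------+--------
Dave     | 939.744
Bob      | 1164.79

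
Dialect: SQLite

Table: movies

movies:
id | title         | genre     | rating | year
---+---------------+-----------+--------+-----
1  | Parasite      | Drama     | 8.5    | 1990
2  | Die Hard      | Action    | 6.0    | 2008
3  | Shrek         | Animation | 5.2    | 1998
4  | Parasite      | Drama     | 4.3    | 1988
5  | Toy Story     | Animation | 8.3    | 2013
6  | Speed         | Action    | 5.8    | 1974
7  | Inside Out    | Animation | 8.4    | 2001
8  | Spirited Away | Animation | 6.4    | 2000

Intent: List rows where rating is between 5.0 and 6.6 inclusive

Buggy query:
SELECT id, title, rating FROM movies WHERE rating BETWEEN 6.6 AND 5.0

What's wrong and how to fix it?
Bug: BETWEEN expects the lower bound first; with 6.6 AND 5.0 the range is empty

Fix: Swap the bounds so the smaller value comes first

Corrected query:
SELECT id, title, rating FROM movies WHERE rating BETWEEN 5.0 AND 6.6

Result:
id | title         | rating
---+---------------+-------
2  | Die Hard      | 6     
3  | Shrek         | 5.2   
6  | Speed         | 5.8   
8  | Spirited Away | 6.4   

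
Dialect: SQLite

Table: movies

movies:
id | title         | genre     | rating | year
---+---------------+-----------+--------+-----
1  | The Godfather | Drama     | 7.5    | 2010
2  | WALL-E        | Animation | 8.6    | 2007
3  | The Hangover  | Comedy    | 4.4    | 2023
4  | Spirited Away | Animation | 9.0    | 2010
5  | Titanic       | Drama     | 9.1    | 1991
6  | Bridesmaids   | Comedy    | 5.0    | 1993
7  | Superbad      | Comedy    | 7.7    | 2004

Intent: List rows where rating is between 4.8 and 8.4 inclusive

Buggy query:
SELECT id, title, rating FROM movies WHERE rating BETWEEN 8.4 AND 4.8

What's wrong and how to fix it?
Bug: The bounds are reversed; BETWEEN a AND b requires a <= b to match anything

Fix: Swap the bounds so the smaller value comes first

Corrected query:
SELECT id, title, rating FROM movies WHERE rating BETWEEN 4.8 AND 8.4

Result:
id | title         | rating
---+---------------+-------
1  | The Godfather | 7.5   
6  | Bridesmaids   | 5     
7  | Superbad      | 7.7   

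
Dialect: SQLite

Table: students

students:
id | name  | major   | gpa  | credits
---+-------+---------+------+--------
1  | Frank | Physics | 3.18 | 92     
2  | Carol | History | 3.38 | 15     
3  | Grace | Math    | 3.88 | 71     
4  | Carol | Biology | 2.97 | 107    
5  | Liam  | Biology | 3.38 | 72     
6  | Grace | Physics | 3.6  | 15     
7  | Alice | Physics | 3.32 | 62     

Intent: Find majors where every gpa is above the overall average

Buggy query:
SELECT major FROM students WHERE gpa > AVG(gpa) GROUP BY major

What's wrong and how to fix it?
Bug: WHERE evaluates per row before aggregation, so AVG() is unavailable

Fix: Compute the overall average in a scalar subquery and compare each group's MIN against it in HAVING

Corrected query:
SELECT major FROM students GROUP BY major HAVING MIN(gpa) > (SELECT AVG(gpa) FROM students)

Result:
major
-----
Math 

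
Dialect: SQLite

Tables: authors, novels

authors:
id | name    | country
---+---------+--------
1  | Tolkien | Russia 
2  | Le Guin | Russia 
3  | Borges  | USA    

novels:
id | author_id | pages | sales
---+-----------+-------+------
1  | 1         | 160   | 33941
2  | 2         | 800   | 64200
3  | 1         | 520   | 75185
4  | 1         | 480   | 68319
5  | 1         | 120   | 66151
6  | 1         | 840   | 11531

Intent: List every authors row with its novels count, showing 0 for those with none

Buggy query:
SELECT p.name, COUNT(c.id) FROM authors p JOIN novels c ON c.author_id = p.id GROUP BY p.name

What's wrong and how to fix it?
Bug: An inner join excludes parents with zero children

Fix: Switch to LEFT JOIN to retain unmatched parent rows

Corrected query:
SELECT p.name, COUNT(c.id) FROM authors p LEFT JOIN novels c ON c.author_id = p.id GROUP BY p.name

Result:
name    | COUNT(c.id)
--------+------------
Borges  | 0          
Le Guin | 1          
Tolkien | 5          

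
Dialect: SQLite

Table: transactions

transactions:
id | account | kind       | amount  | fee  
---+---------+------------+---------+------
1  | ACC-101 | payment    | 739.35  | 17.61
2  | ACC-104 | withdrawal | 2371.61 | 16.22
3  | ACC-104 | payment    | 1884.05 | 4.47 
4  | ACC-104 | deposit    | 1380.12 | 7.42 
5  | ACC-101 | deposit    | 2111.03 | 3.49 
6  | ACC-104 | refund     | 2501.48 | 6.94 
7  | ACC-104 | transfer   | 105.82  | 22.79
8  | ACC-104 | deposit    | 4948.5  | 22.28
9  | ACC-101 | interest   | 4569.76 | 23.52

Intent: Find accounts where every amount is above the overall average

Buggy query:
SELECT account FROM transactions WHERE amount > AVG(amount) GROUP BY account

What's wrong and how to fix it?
Bug: AVG() is an aggregate; it can't sit directly in WHERE

Fix: Compute the overall average in a scalar subquery and compare each group's MIN against it in HAVING

Corrected query:
SELECT account FROM transactions GROUP BY account HAVING MIN(amount) > (SELECT AVG(amount) FROM transactions)

Result:
(no rows)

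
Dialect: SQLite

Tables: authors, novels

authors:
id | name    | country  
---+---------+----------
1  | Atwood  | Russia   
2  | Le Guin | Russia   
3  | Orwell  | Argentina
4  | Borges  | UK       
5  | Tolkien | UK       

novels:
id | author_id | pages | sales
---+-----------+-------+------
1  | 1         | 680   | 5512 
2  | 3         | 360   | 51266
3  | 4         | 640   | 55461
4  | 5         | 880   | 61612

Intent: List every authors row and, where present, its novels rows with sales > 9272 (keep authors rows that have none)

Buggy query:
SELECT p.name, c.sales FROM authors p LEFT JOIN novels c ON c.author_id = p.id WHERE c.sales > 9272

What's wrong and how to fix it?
Bug: A WHERE condition on the right-hand table after LEFT JOIN drops unmatched parents

Fix: Move the right-table condition into the ON clause so unmatched parents are kept

Corrected query:
SELECT p.name, c.sales FROM authors p LEFT JOIN novels c ON c.author_id = p.id AND c.sales > 9272

Result:
name    | sales
--------+------
Atwood  | NULL 
Le Guin | NULL 
Orwell  | 51266
Borges  | 55461
Tolkien | 61612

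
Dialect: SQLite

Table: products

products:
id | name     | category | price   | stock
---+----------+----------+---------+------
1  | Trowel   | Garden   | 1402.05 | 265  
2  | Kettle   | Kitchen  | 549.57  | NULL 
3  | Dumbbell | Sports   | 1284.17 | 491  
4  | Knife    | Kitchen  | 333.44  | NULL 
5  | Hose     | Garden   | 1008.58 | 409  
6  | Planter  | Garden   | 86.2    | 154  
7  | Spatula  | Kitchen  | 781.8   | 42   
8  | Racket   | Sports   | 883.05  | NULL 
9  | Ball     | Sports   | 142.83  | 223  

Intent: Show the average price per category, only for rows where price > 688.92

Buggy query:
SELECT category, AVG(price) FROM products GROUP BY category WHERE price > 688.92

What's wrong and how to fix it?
Bug: Row-level WHERE must come before GROUP BY in the clause order

Fix: Place WHERE between FROM and GROUP BY

Corrected query:
SELECT category, AVG(price) FROM products WHERE price > 688.92 GROUP BY category

Result:
category | AVG(price)
---------+-----------
Garden   | 1205.315  
Kitchen  | 781.8     
Sports   | 1083.61   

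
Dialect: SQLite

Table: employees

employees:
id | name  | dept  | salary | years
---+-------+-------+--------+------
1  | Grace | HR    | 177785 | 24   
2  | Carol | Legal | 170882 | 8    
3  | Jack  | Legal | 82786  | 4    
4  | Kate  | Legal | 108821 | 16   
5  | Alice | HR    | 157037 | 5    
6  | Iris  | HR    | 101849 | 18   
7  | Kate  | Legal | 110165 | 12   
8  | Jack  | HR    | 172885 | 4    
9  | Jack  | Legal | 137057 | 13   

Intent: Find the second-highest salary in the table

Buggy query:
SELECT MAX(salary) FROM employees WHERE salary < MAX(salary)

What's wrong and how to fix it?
Bug: The inner MAX is an aggregate inside WHERE, which is not allowed

Fix: Compute the overall MAX in a subquery, then take MAX of rows below it

Corrected query:
SELECT MAX(salary) FROM employees WHERE salary < (SELECT MAX(salary) FROM employees)

Result:
MAX(salary)
-----------
172885     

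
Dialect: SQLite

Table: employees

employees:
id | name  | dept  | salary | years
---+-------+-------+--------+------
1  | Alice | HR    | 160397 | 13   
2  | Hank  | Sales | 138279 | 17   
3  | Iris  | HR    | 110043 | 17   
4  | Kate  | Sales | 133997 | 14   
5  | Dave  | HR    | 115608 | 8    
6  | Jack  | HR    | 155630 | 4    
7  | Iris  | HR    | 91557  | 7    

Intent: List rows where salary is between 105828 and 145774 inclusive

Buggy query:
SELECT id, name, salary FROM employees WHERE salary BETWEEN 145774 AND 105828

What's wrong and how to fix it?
Bug: The bounds are reversed; BETWEEN a AND b requires a <= b to match anything

Fix: Write BETWEEN 105828 AND 145774

Corrected query:
SELECT id, name, salary FROM employees WHERE salary BETWEEN 105828 AND 145774

Result:
id | name | salary
---+------+-------
2  | Hank | 138279
3  | Iris | 110043
4  | Kate | 133997
5  | Dave | 115608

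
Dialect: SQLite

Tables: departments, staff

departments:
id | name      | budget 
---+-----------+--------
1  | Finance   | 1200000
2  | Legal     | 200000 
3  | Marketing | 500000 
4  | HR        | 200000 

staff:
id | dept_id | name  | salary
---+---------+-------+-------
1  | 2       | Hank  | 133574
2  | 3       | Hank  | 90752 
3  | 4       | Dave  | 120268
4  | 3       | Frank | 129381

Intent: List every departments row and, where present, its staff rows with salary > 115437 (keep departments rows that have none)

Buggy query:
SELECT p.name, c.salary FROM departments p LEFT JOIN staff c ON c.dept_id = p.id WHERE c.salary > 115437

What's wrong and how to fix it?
Bug: Filtering c.salary in WHERE discards the NULL rows produced by LEFT JOIN, turning it into an inner join

Fix: Put 'c.salary > 115437' in the JOIN's ON clause instead of WHERE

Corrected query:
SELECT p.name, c.salary FROM departments p LEFT JOIN staff c ON c.dept_id = p.id AND c.salary > 115437

Result:
name      | salary
----------+-------
Finance   | NULL  
Legal     | 133574
Marketing | 129381
HR        | 120268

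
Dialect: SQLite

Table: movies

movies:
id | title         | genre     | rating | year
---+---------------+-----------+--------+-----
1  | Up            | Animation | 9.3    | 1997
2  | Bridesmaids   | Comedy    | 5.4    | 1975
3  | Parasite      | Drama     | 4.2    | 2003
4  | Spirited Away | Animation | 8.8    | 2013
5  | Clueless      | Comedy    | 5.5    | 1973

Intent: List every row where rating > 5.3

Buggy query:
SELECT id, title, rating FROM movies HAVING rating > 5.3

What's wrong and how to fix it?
Bug: This is a non-aggregate query (no GROUP BY, no aggregates), so in SQLite the HAVING clause is invalid here; a row-level condition belongs in WHERE

Fix: Use WHERE for row-level filtering

Corrected query:
SELECT id, title, rating FROM movies WHERE rating > 5.3

Result:
id | title         | rating
---+---------------+-------
1  | Up            | 9.3   
2  | Bridesmaids   | 5.4   
4  | Spirited Away | 8.8   
5  | Clueless      | 5.5   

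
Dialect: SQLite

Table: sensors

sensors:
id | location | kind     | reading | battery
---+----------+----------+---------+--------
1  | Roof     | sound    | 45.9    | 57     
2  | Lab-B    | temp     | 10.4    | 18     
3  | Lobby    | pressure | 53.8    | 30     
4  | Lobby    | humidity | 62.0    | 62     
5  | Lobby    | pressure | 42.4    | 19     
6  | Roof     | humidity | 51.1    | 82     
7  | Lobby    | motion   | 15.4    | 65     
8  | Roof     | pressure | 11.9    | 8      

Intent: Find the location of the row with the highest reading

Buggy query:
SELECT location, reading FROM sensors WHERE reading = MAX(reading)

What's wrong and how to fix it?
Bug: WHERE is evaluated per row; an aggregate over the whole table isn't defined there

Fix: Wrap MAX in a scalar subquery so WHERE compares against a single value

Corrected query:
SELECT location, reading FROM sensors WHERE reading = (SELECT MAX(reading) FROM sensors)

Result:
location | reading
---------+--------
Lobby    | 62     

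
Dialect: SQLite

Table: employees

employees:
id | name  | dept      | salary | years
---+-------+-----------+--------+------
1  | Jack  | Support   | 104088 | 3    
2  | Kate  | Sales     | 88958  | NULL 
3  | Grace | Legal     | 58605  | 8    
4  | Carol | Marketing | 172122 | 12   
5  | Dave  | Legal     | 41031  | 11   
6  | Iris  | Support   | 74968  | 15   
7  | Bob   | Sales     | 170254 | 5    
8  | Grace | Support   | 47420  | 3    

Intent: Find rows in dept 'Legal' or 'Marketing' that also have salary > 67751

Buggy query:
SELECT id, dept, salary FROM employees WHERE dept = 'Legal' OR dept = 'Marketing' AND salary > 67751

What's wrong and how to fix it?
Bug: AND binds tighter than OR, so this parses as dept = 'Legal' OR (dept = 'Marketing' AND salary > 67751)

Fix: Add parentheses around the OR so the AND applies to both alternatives

Corrected query:
SELECT id, dept, salary FROM employees WHERE (dept = 'Legal' OR dept = 'Marketing') AND salary > 67751

Result:
id | dept      | salary
---+-----------+-------
4  | Marketing | 172122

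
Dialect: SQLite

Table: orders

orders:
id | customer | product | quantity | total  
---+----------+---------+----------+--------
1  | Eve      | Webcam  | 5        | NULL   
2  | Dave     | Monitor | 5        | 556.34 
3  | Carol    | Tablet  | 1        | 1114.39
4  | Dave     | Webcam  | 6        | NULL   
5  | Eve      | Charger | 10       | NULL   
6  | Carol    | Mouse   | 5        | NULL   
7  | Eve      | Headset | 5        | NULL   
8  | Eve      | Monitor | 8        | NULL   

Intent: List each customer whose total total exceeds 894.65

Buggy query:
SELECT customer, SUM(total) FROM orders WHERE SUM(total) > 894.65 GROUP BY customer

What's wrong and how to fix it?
Bug: Aggregate functions cannot appear in a WHERE clause

Fix: Move the aggregate condition to a HAVING clause

Corrected query:
SELECT customer, SUM(total) FROM orders GROUP BY customer HAVING SUM(total) > 894.65

Result:
customer | SUM(total)
---------+-----------
Carol    | 1114.39   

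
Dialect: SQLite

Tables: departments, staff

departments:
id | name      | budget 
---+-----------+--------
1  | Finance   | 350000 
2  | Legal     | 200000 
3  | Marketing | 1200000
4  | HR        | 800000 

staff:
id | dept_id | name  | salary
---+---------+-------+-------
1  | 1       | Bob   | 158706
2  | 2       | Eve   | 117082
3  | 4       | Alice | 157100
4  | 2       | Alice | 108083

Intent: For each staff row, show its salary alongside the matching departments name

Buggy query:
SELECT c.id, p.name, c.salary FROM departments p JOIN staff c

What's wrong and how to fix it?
Bug: JOIN with no ON clause produces a cartesian product; every staff row pairs with every departments row

Fix: Add ON c.dept_id = p.id to the JOIN

Corrected query:
SELECT c.id, p.name, c.salary FROM departments p JOIN staff c ON c.dept_id = p.id

Result:
id | name    | salary
---+---------+-------
1  | Finance | 158706
2  | Legal   | 117082
3  | HR      | 157100
4  | Legal   | 108083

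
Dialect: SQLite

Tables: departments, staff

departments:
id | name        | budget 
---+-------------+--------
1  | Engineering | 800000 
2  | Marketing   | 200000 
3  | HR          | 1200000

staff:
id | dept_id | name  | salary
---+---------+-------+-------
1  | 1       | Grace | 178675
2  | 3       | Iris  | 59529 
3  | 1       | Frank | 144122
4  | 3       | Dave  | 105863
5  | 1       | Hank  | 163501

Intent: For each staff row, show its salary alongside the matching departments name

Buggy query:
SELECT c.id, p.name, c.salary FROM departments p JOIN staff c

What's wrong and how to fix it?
Bug: Missing join condition: each staff row is matched to all departments rows instead of just its own

Fix: Add ON c.dept_id = p.id to the JOIN

Corrected query:
SELECT c.id, p.name, c.salary FROM departments p JOIN staff c ON c.dept_id = p.id

Result:
id | name        | salary
---+-------------+-------
1  | Engineering | 178675
2  | HR          | 59529 
3  | Engineering | 144122
4  | HR          | 105863
5  | Engineering | 163501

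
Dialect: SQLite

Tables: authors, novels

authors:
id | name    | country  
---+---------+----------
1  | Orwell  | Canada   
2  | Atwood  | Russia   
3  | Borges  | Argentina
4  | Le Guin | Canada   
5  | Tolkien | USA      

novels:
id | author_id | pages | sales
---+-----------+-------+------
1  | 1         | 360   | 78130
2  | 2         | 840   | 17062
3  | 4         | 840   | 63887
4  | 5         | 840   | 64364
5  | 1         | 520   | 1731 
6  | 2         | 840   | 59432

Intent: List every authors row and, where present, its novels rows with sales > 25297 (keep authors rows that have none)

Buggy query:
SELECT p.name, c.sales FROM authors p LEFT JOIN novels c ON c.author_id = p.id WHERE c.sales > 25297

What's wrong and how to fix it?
Bug: Filtering c.sales in WHERE discards the NULL rows produced by LEFT JOIN, turning it into an inner join

Fix: Move the right-table condition into the ON clause so unmatched parents are kept

Corrected query:
SELECT p.name, c.sales FROM authors p LEFT JOIN novels c ON c.author_id = p.id AND c.sales > 25297

Result:
name    | sales
--------+------
Orwell  | 78130
Atwood  | 59432
Borges  | NULL 
Le Guin | 63887
Tolkien | 64364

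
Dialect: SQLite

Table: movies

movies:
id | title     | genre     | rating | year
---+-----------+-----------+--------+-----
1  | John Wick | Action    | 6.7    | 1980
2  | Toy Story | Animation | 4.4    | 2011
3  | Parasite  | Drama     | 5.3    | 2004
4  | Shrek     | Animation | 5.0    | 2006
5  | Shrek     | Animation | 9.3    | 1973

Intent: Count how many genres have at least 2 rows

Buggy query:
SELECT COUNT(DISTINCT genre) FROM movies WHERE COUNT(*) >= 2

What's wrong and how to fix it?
Bug: WHERE filters individual rows, not groups, so a group-level COUNT is invalid there

Fix: Use a subquery that GROUPs and filters with HAVING, then count its rows

Corrected query:
SELECT COUNT(*) FROM (SELECT genre FROM movies GROUP BY genre HAVING COUNT(*) >= 2)

Result:
COUNT(*)
--------
1       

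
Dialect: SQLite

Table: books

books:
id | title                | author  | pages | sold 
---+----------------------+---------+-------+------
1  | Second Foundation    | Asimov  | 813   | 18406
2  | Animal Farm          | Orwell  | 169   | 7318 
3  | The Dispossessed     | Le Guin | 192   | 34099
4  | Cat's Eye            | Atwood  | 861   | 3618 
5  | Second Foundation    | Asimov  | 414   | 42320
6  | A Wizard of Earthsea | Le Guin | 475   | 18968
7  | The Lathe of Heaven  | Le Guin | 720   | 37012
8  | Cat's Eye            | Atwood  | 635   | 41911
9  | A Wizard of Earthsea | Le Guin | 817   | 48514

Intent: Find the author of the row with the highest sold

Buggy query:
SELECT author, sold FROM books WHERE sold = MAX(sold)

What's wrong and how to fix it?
Bug: WHERE is evaluated per row; an aggregate over the whole table isn't defined there

Fix: Wrap MAX in a scalar subquery so WHERE compares against a single value

Corrected query:
SELECT author, sold FROM books WHERE sold = (SELECT MAX(sold) FROM books)

Result:
author  | sold 
--------+------
Le Guin | 48514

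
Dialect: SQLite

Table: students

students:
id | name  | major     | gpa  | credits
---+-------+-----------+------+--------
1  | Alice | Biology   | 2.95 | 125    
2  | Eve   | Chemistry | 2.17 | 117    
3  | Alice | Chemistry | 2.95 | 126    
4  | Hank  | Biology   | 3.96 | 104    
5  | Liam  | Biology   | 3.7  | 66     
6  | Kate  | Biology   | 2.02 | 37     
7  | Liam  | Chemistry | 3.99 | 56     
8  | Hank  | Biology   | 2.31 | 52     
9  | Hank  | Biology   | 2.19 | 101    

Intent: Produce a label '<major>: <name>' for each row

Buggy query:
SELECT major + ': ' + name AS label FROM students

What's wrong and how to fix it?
Bug: '+' is numeric addition; on text columns SQLite converts them to 0 instead of concatenating

Fix: Use the || operator for string concatenation

Corrected query:
SELECT major || ': ' || name AS label FROM students

Result:
label           
----------------
Biology: Alice  
Chemistry: Eve  
Chemistry: Alice
Biology: Hank   
Biology: Liam   
Biology: Kate   
Chemistry: Liam 
Biology: Hank   
Biology: Hank   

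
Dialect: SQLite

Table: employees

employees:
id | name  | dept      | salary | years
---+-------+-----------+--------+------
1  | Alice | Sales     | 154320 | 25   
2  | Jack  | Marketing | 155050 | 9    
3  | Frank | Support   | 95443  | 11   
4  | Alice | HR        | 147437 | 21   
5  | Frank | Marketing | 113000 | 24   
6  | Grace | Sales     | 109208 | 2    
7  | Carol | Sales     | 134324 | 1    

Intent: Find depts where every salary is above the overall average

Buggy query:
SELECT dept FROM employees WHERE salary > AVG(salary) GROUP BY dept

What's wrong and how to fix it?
Bug: AVG() is an aggregate; it can't sit directly in WHERE

Fix: Use a subquery for AVG and a HAVING MIN(...) filter so the condition holds for every row in the group

Corrected query:
SELECT dept FROM employees GROUP BY dept HAVING MIN(salary) > (SELECT AVG(salary) FROM employees)

Result:
dept
----
HR  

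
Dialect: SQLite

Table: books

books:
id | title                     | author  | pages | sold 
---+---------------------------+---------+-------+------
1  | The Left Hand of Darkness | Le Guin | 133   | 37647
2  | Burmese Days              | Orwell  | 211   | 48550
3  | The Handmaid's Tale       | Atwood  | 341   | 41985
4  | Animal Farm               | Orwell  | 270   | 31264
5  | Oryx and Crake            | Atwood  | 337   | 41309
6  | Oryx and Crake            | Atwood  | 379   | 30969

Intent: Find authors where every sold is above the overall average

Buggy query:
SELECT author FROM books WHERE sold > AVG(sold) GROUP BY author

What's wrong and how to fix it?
Bug: WHERE evaluates per row before aggregation, so AVG() is unavailable

Fix: Use a subquery for AVG and a HAVING MIN(...) filter so the condition holds for every row in the group

Corrected query:
SELECT author FROM books GROUP BY author HAVING MIN(sold) > (SELECT AVG(sold) FROM books)

Result:
(no rows)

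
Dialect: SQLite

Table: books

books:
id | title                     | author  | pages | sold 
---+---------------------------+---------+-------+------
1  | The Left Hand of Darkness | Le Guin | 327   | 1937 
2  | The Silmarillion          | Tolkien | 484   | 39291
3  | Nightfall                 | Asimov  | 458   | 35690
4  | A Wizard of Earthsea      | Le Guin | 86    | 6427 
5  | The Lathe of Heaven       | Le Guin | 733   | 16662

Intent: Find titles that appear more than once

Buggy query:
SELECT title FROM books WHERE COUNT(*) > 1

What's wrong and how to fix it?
Bug: COUNT(*) is an aggregate and cannot be used in WHERE

Fix: GROUP BY title, then filter groups with HAVING COUNT(*) > 1

Corrected query:
SELECT title FROM books GROUP BY title HAVING COUNT(*) > 1

Result:
(no rows)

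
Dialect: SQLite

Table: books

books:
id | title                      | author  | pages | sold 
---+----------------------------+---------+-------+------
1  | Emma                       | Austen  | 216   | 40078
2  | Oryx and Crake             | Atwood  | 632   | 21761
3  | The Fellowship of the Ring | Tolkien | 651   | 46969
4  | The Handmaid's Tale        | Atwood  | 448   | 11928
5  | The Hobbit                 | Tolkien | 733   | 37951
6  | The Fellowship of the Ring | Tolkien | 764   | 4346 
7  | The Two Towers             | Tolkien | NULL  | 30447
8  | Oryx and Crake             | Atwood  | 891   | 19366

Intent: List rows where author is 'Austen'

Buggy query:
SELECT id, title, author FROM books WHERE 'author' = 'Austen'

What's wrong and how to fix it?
Bug: Single quotes denote string literals in SQL; the column name is being compared as a constant string

Fix: Reference the column as author without single quotes

Corrected query:
SELECT id, title, author FROM books WHERE author = 'Austen'

Result:
id | title | author
---+-------+-------
1  | Emma  | Austen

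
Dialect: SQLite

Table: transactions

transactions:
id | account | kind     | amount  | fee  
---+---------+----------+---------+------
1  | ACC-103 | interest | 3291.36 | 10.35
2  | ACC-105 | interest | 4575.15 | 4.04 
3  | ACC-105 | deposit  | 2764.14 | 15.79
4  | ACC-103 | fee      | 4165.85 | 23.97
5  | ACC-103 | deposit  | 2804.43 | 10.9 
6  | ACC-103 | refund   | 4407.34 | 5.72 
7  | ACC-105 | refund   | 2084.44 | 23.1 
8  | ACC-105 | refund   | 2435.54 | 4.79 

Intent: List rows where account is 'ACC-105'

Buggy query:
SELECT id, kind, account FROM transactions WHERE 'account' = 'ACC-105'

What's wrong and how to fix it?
Bug: 'account' in single quotes is a string literal, not the column; the comparison is literal-vs-literal and never true

Fix: Reference the column as account without single quotes

Corrected query:
SELECT id, kind, account FROM transactions WHERE account = 'ACC-105'

Result:
id | kind     | account
---+----------+--------
2  | interest | ACC-105
3  | deposit  | ACC-105
7  | refund   | ACC-105
8  | refund   | ACC-105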